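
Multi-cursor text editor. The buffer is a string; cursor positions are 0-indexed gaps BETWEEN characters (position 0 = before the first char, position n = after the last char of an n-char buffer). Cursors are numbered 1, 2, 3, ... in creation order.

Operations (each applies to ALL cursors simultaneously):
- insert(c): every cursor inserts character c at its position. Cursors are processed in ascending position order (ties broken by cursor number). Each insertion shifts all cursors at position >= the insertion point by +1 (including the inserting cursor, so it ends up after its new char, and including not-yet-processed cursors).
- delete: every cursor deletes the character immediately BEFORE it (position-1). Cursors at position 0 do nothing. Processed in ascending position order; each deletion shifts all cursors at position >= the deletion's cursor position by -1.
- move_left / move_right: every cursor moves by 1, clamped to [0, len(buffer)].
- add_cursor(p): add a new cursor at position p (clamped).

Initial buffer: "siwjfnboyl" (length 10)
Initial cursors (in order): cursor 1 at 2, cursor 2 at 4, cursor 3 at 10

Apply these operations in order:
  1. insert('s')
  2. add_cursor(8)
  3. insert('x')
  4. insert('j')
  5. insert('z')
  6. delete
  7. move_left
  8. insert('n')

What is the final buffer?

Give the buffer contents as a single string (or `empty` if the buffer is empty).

After op 1 (insert('s')): buffer="siswjsfnboyls" (len 13), cursors c1@3 c2@6 c3@13, authorship ..1..2......3
After op 2 (add_cursor(8)): buffer="siswjsfnboyls" (len 13), cursors c1@3 c2@6 c4@8 c3@13, authorship ..1..2......3
After op 3 (insert('x')): buffer="sisxwjsxfnxboylsx" (len 17), cursors c1@4 c2@8 c4@11 c3@17, authorship ..11..22..4....33
After op 4 (insert('j')): buffer="sisxjwjsxjfnxjboylsxj" (len 21), cursors c1@5 c2@10 c4@14 c3@21, authorship ..111..222..44....333
After op 5 (insert('z')): buffer="sisxjzwjsxjzfnxjzboylsxjz" (len 25), cursors c1@6 c2@12 c4@17 c3@25, authorship ..1111..2222..444....3333
After op 6 (delete): buffer="sisxjwjsxjfnxjboylsxj" (len 21), cursors c1@5 c2@10 c4@14 c3@21, authorship ..111..222..44....333
After op 7 (move_left): buffer="sisxjwjsxjfnxjboylsxj" (len 21), cursors c1@4 c2@9 c4@13 c3@20, authorship ..111..222..44....333
After op 8 (insert('n')): buffer="sisxnjwjsxnjfnxnjboylsxnj" (len 25), cursors c1@5 c2@11 c4@16 c3@24, authorship ..1111..2222..444....3333

Answer: sisxnjwjsxnjfnxnjboylsxnj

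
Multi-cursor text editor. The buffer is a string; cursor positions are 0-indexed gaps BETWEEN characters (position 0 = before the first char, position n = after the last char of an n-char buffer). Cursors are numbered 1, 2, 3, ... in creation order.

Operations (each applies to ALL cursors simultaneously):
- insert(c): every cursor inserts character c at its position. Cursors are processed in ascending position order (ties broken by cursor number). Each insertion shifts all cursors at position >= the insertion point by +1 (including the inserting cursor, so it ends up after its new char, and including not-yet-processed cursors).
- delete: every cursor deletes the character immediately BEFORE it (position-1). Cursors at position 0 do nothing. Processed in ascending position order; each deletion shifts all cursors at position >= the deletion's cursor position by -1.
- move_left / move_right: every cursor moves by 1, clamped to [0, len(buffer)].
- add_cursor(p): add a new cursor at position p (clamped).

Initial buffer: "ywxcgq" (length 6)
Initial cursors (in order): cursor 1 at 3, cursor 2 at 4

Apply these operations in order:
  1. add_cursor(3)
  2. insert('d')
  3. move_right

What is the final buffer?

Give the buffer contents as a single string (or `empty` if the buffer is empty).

After op 1 (add_cursor(3)): buffer="ywxcgq" (len 6), cursors c1@3 c3@3 c2@4, authorship ......
After op 2 (insert('d')): buffer="ywxddcdgq" (len 9), cursors c1@5 c3@5 c2@7, authorship ...13.2..
After op 3 (move_right): buffer="ywxddcdgq" (len 9), cursors c1@6 c3@6 c2@8, authorship ...13.2..

Answer: ywxddcdgq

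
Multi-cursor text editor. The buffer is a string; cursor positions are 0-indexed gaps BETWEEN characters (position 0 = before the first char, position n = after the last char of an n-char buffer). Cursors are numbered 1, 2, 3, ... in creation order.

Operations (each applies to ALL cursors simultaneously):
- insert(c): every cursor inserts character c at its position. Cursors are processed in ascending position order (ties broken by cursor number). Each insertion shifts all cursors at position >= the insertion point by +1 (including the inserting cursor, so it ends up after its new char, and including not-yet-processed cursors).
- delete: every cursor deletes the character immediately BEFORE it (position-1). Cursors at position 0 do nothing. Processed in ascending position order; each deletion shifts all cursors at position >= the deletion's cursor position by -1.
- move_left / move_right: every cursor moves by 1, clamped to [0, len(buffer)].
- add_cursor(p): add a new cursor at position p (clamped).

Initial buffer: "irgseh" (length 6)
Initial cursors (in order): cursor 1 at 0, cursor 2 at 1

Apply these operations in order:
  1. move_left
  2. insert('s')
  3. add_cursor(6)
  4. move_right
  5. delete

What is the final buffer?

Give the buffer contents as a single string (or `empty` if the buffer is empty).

Answer: srgsh

Derivation:
After op 1 (move_left): buffer="irgseh" (len 6), cursors c1@0 c2@0, authorship ......
After op 2 (insert('s')): buffer="ssirgseh" (len 8), cursors c1@2 c2@2, authorship 12......
After op 3 (add_cursor(6)): buffer="ssirgseh" (len 8), cursors c1@2 c2@2 c3@6, authorship 12......
After op 4 (move_right): buffer="ssirgseh" (len 8), cursors c1@3 c2@3 c3@7, authorship 12......
After op 5 (delete): buffer="srgsh" (len 5), cursors c1@1 c2@1 c3@4, authorship 1....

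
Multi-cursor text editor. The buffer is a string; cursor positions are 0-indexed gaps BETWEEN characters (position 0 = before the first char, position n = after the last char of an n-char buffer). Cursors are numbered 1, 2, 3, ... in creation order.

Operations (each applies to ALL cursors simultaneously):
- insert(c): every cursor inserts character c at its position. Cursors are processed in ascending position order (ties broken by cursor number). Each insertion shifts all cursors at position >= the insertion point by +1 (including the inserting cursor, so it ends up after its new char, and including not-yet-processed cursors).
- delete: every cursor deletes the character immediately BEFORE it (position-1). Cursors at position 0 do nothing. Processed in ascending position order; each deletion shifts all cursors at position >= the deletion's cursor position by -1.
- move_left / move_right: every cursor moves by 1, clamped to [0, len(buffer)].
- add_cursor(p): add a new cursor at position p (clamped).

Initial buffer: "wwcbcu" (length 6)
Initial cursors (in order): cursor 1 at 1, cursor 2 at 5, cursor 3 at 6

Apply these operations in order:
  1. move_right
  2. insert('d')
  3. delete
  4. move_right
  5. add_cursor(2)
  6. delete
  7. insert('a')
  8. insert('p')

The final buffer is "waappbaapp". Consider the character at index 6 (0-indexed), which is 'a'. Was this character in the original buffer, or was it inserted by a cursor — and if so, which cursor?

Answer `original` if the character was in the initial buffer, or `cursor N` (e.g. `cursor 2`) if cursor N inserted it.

Answer: cursor 2

Derivation:
After op 1 (move_right): buffer="wwcbcu" (len 6), cursors c1@2 c2@6 c3@6, authorship ......
After op 2 (insert('d')): buffer="wwdcbcudd" (len 9), cursors c1@3 c2@9 c3@9, authorship ..1....23
After op 3 (delete): buffer="wwcbcu" (len 6), cursors c1@2 c2@6 c3@6, authorship ......
After op 4 (move_right): buffer="wwcbcu" (len 6), cursors c1@3 c2@6 c3@6, authorship ......
After op 5 (add_cursor(2)): buffer="wwcbcu" (len 6), cursors c4@2 c1@3 c2@6 c3@6, authorship ......
After op 6 (delete): buffer="wb" (len 2), cursors c1@1 c4@1 c2@2 c3@2, authorship ..
After op 7 (insert('a')): buffer="waabaa" (len 6), cursors c1@3 c4@3 c2@6 c3@6, authorship .14.23
After op 8 (insert('p')): buffer="waappbaapp" (len 10), cursors c1@5 c4@5 c2@10 c3@10, authorship .1414.2323
Authorship (.=original, N=cursor N): . 1 4 1 4 . 2 3 2 3
Index 6: author = 2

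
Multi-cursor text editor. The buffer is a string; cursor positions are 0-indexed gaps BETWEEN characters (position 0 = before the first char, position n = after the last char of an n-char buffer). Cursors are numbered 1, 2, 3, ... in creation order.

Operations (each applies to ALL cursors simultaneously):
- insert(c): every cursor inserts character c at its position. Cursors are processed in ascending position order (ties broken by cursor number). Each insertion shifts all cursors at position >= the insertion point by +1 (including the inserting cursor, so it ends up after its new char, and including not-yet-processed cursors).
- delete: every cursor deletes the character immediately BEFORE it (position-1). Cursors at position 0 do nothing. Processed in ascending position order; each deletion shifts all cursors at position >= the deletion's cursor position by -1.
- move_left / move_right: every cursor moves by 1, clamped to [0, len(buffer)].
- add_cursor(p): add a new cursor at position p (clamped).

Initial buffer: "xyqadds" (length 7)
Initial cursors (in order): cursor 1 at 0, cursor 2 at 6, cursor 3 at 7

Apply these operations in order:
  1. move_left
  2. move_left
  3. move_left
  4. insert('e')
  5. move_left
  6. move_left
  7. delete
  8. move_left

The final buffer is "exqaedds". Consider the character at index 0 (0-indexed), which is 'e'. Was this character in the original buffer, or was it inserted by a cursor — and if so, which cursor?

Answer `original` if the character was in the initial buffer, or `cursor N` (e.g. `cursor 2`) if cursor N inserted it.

After op 1 (move_left): buffer="xyqadds" (len 7), cursors c1@0 c2@5 c3@6, authorship .......
After op 2 (move_left): buffer="xyqadds" (len 7), cursors c1@0 c2@4 c3@5, authorship .......
After op 3 (move_left): buffer="xyqadds" (len 7), cursors c1@0 c2@3 c3@4, authorship .......
After op 4 (insert('e')): buffer="exyqeaedds" (len 10), cursors c1@1 c2@5 c3@7, authorship 1...2.3...
After op 5 (move_left): buffer="exyqeaedds" (len 10), cursors c1@0 c2@4 c3@6, authorship 1...2.3...
After op 6 (move_left): buffer="exyqeaedds" (len 10), cursors c1@0 c2@3 c3@5, authorship 1...2.3...
After op 7 (delete): buffer="exqaedds" (len 8), cursors c1@0 c2@2 c3@3, authorship 1...3...
After op 8 (move_left): buffer="exqaedds" (len 8), cursors c1@0 c2@1 c3@2, authorship 1...3...
Authorship (.=original, N=cursor N): 1 . . . 3 . . .
Index 0: author = 1

Answer: cursor 1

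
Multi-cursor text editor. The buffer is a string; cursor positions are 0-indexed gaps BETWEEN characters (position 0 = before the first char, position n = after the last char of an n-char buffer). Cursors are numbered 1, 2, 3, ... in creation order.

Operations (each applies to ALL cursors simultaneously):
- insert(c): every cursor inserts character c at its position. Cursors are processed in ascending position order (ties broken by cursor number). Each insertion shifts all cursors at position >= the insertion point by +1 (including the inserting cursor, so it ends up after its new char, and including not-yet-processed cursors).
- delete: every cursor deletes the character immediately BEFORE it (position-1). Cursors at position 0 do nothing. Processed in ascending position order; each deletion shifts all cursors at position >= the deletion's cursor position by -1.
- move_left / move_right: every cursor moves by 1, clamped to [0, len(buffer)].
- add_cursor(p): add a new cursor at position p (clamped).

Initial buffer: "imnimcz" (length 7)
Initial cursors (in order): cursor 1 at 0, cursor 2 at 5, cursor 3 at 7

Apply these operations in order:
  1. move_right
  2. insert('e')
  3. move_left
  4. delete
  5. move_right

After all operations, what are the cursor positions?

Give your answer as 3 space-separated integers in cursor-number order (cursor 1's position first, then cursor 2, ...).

Answer: 1 6 7

Derivation:
After op 1 (move_right): buffer="imnimcz" (len 7), cursors c1@1 c2@6 c3@7, authorship .......
After op 2 (insert('e')): buffer="iemnimceze" (len 10), cursors c1@2 c2@8 c3@10, authorship .1.....2.3
After op 3 (move_left): buffer="iemnimceze" (len 10), cursors c1@1 c2@7 c3@9, authorship .1.....2.3
After op 4 (delete): buffer="emnimee" (len 7), cursors c1@0 c2@5 c3@6, authorship 1....23
After op 5 (move_right): buffer="emnimee" (len 7), cursors c1@1 c2@6 c3@7, authorship 1....23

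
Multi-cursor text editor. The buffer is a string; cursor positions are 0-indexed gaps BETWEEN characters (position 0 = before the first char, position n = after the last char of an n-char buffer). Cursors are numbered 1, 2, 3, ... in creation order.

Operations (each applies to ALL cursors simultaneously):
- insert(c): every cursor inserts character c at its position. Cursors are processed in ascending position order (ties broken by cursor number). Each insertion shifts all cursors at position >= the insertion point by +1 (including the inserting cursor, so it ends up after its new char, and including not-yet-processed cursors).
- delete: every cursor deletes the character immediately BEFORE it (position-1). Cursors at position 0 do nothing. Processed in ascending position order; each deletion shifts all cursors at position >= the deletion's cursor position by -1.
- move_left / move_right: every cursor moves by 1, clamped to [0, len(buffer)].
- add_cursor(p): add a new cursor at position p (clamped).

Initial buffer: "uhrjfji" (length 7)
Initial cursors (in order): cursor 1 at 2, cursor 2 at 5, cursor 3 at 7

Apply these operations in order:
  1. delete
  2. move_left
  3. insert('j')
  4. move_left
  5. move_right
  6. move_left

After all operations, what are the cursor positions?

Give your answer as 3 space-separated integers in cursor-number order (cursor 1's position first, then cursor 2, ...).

After op 1 (delete): buffer="urjj" (len 4), cursors c1@1 c2@3 c3@4, authorship ....
After op 2 (move_left): buffer="urjj" (len 4), cursors c1@0 c2@2 c3@3, authorship ....
After op 3 (insert('j')): buffer="jurjjjj" (len 7), cursors c1@1 c2@4 c3@6, authorship 1..2.3.
After op 4 (move_left): buffer="jurjjjj" (len 7), cursors c1@0 c2@3 c3@5, authorship 1..2.3.
After op 5 (move_right): buffer="jurjjjj" (len 7), cursors c1@1 c2@4 c3@6, authorship 1..2.3.
After op 6 (move_left): buffer="jurjjjj" (len 7), cursors c1@0 c2@3 c3@5, authorship 1..2.3.

Answer: 0 3 5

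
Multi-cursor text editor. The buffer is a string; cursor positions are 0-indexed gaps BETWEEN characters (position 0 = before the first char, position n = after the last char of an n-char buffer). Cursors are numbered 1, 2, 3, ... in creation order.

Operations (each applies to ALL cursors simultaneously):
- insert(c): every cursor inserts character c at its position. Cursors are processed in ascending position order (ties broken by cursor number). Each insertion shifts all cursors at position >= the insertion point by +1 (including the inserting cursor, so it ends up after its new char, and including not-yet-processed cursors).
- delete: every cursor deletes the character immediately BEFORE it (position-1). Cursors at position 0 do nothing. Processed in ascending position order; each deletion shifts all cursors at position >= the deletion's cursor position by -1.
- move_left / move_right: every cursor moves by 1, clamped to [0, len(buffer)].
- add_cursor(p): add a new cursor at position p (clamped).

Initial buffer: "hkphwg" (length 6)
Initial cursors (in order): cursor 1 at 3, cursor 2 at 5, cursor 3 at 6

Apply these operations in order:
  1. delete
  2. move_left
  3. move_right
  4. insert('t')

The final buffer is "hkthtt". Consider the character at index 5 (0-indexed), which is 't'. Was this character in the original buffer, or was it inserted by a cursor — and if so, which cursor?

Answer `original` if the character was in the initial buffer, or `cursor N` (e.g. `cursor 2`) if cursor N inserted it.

After op 1 (delete): buffer="hkh" (len 3), cursors c1@2 c2@3 c3@3, authorship ...
After op 2 (move_left): buffer="hkh" (len 3), cursors c1@1 c2@2 c3@2, authorship ...
After op 3 (move_right): buffer="hkh" (len 3), cursors c1@2 c2@3 c3@3, authorship ...
After op 4 (insert('t')): buffer="hkthtt" (len 6), cursors c1@3 c2@6 c3@6, authorship ..1.23
Authorship (.=original, N=cursor N): . . 1 . 2 3
Index 5: author = 3

Answer: cursor 3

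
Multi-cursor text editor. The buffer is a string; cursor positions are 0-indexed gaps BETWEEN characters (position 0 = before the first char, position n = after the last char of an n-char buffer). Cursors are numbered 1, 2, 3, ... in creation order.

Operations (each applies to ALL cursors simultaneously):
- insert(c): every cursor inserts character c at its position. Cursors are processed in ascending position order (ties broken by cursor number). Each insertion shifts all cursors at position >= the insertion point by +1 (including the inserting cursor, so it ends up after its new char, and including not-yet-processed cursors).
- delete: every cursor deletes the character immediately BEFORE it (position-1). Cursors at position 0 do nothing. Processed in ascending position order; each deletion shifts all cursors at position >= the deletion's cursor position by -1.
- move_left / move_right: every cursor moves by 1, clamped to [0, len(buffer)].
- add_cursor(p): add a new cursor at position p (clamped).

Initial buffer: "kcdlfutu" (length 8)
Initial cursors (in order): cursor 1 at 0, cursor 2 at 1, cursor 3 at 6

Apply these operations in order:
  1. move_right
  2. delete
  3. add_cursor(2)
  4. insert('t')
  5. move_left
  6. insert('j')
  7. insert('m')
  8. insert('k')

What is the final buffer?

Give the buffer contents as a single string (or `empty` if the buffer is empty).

After op 1 (move_right): buffer="kcdlfutu" (len 8), cursors c1@1 c2@2 c3@7, authorship ........
After op 2 (delete): buffer="dlfuu" (len 5), cursors c1@0 c2@0 c3@4, authorship .....
After op 3 (add_cursor(2)): buffer="dlfuu" (len 5), cursors c1@0 c2@0 c4@2 c3@4, authorship .....
After op 4 (insert('t')): buffer="ttdltfutu" (len 9), cursors c1@2 c2@2 c4@5 c3@8, authorship 12..4..3.
After op 5 (move_left): buffer="ttdltfutu" (len 9), cursors c1@1 c2@1 c4@4 c3@7, authorship 12..4..3.
After op 6 (insert('j')): buffer="tjjtdljtfujtu" (len 13), cursors c1@3 c2@3 c4@7 c3@11, authorship 1122..44..33.
After op 7 (insert('m')): buffer="tjjmmtdljmtfujmtu" (len 17), cursors c1@5 c2@5 c4@10 c3@15, authorship 112122..444..333.
After op 8 (insert('k')): buffer="tjjmmkktdljmktfujmktu" (len 21), cursors c1@7 c2@7 c4@13 c3@19, authorship 11212122..4444..3333.

Answer: tjjmmkktdljmktfujmktu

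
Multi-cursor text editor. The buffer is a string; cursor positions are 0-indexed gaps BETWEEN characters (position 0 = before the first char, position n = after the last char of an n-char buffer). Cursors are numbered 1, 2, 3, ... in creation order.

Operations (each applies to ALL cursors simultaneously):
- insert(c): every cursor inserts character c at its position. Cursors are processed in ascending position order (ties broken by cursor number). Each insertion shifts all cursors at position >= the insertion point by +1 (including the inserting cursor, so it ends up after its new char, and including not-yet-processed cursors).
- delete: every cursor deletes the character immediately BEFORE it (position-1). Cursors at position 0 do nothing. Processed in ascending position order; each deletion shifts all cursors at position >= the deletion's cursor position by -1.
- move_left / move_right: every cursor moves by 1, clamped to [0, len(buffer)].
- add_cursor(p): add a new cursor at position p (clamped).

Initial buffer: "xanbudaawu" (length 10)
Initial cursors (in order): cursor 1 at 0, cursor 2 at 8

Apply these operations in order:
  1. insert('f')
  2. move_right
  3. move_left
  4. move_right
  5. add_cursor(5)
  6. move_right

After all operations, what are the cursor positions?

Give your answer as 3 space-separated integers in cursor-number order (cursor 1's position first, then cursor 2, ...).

Answer: 3 12 6

Derivation:
After op 1 (insert('f')): buffer="fxanbudaafwu" (len 12), cursors c1@1 c2@10, authorship 1........2..
After op 2 (move_right): buffer="fxanbudaafwu" (len 12), cursors c1@2 c2@11, authorship 1........2..
After op 3 (move_left): buffer="fxanbudaafwu" (len 12), cursors c1@1 c2@10, authorship 1........2..
After op 4 (move_right): buffer="fxanbudaafwu" (len 12), cursors c1@2 c2@11, authorship 1........2..
After op 5 (add_cursor(5)): buffer="fxanbudaafwu" (len 12), cursors c1@2 c3@5 c2@11, authorship 1........2..
After op 6 (move_right): buffer="fxanbudaafwu" (len 12), cursors c1@3 c3@6 c2@12, authorship 1........2..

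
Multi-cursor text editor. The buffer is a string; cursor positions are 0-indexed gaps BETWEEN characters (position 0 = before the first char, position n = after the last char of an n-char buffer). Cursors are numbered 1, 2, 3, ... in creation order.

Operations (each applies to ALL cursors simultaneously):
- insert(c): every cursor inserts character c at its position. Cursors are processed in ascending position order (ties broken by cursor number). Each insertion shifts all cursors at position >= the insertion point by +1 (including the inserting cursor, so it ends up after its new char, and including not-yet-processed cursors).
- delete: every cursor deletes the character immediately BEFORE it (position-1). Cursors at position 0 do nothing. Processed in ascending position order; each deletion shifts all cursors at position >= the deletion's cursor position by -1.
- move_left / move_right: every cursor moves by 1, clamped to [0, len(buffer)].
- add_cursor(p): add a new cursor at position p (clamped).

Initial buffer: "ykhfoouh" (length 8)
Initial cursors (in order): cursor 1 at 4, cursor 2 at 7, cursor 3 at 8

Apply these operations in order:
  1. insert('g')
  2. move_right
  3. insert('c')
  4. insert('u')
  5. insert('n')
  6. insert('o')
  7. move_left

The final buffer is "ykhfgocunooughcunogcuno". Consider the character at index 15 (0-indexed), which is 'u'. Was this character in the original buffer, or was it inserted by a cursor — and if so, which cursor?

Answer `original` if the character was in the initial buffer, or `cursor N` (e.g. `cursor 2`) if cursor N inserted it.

After op 1 (insert('g')): buffer="ykhfgooughg" (len 11), cursors c1@5 c2@9 c3@11, authorship ....1...2.3
After op 2 (move_right): buffer="ykhfgooughg" (len 11), cursors c1@6 c2@10 c3@11, authorship ....1...2.3
After op 3 (insert('c')): buffer="ykhfgocoughcgc" (len 14), cursors c1@7 c2@12 c3@14, authorship ....1.1..2.233
After op 4 (insert('u')): buffer="ykhfgocuoughcugcu" (len 17), cursors c1@8 c2@14 c3@17, authorship ....1.11..2.22333
After op 5 (insert('n')): buffer="ykhfgocunoughcungcun" (len 20), cursors c1@9 c2@16 c3@20, authorship ....1.111..2.2223333
After op 6 (insert('o')): buffer="ykhfgocunooughcunogcuno" (len 23), cursors c1@10 c2@18 c3@23, authorship ....1.1111..2.222233333
After op 7 (move_left): buffer="ykhfgocunooughcunogcuno" (len 23), cursors c1@9 c2@17 c3@22, authorship ....1.1111..2.222233333
Authorship (.=original, N=cursor N): . . . . 1 . 1 1 1 1 . . 2 . 2 2 2 2 3 3 3 3 3
Index 15: author = 2

Answer: cursor 2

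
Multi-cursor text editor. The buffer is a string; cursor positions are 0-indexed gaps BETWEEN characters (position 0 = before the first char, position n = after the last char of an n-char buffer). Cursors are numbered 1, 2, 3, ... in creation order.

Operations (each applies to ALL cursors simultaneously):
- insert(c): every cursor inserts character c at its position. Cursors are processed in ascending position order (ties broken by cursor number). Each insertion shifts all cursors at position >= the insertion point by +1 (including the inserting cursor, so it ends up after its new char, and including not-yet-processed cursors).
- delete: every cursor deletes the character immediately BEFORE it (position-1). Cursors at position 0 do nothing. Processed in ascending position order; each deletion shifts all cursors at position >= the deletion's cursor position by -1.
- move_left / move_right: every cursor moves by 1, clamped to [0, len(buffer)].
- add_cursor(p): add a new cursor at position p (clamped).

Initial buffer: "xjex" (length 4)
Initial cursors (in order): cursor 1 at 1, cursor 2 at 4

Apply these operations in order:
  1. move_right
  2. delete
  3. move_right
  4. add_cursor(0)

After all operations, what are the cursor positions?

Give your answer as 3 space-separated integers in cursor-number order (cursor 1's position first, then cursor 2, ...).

Answer: 2 2 0

Derivation:
After op 1 (move_right): buffer="xjex" (len 4), cursors c1@2 c2@4, authorship ....
After op 2 (delete): buffer="xe" (len 2), cursors c1@1 c2@2, authorship ..
After op 3 (move_right): buffer="xe" (len 2), cursors c1@2 c2@2, authorship ..
After op 4 (add_cursor(0)): buffer="xe" (len 2), cursors c3@0 c1@2 c2@2, authorship ..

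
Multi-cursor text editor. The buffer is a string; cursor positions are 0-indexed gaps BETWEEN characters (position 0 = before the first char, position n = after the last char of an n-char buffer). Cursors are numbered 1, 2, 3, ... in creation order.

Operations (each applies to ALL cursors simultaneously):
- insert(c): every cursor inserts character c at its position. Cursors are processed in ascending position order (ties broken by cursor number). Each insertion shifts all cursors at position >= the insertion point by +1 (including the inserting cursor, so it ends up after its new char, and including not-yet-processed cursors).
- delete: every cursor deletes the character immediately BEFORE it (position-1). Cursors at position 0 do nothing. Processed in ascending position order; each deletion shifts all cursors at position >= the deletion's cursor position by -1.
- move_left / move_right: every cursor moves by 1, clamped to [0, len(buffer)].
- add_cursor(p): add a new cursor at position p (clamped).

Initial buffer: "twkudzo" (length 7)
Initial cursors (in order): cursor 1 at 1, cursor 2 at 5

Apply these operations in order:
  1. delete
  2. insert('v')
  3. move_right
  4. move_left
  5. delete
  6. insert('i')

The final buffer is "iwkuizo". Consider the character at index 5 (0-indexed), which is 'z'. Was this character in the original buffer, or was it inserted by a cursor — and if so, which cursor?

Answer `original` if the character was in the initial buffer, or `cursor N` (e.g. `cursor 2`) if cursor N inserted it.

Answer: original

Derivation:
After op 1 (delete): buffer="wkuzo" (len 5), cursors c1@0 c2@3, authorship .....
After op 2 (insert('v')): buffer="vwkuvzo" (len 7), cursors c1@1 c2@5, authorship 1...2..
After op 3 (move_right): buffer="vwkuvzo" (len 7), cursors c1@2 c2@6, authorship 1...2..
After op 4 (move_left): buffer="vwkuvzo" (len 7), cursors c1@1 c2@5, authorship 1...2..
After op 5 (delete): buffer="wkuzo" (len 5), cursors c1@0 c2@3, authorship .....
After op 6 (insert('i')): buffer="iwkuizo" (len 7), cursors c1@1 c2@5, authorship 1...2..
Authorship (.=original, N=cursor N): 1 . . . 2 . .
Index 5: author = original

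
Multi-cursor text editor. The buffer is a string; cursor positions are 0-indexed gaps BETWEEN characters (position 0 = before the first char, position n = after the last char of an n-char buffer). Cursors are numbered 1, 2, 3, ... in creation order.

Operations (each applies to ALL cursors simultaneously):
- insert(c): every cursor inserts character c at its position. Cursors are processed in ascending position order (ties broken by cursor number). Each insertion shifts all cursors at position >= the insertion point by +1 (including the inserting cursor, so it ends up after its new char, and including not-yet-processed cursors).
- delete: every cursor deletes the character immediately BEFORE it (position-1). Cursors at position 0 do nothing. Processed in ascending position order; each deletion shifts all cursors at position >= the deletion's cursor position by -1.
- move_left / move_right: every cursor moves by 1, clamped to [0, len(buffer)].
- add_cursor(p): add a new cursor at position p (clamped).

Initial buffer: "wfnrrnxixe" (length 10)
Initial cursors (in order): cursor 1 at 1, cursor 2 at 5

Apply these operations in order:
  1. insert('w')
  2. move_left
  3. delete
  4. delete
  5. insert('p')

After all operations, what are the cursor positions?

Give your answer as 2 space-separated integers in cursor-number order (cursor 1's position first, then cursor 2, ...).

After op 1 (insert('w')): buffer="wwfnrrwnxixe" (len 12), cursors c1@2 c2@7, authorship .1....2.....
After op 2 (move_left): buffer="wwfnrrwnxixe" (len 12), cursors c1@1 c2@6, authorship .1....2.....
After op 3 (delete): buffer="wfnrwnxixe" (len 10), cursors c1@0 c2@4, authorship 1...2.....
After op 4 (delete): buffer="wfnwnxixe" (len 9), cursors c1@0 c2@3, authorship 1..2.....
After op 5 (insert('p')): buffer="pwfnpwnxixe" (len 11), cursors c1@1 c2@5, authorship 11..22.....

Answer: 1 5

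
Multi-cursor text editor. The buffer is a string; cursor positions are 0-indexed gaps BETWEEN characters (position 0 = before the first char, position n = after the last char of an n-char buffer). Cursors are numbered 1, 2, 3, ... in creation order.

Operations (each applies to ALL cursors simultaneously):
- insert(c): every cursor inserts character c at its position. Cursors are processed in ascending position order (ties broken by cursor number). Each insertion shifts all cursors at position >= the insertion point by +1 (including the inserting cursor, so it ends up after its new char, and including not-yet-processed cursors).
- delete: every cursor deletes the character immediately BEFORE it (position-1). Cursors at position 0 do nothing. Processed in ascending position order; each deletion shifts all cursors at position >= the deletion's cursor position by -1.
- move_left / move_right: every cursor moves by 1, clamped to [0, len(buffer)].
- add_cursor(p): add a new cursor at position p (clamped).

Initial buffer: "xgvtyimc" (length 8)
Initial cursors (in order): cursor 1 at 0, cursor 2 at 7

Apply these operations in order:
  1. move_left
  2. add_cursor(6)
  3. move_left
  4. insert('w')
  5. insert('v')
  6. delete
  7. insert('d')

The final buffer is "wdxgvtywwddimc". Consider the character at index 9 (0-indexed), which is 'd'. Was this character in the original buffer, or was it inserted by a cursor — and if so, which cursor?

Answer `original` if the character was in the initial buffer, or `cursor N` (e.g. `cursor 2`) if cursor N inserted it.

After op 1 (move_left): buffer="xgvtyimc" (len 8), cursors c1@0 c2@6, authorship ........
After op 2 (add_cursor(6)): buffer="xgvtyimc" (len 8), cursors c1@0 c2@6 c3@6, authorship ........
After op 3 (move_left): buffer="xgvtyimc" (len 8), cursors c1@0 c2@5 c3@5, authorship ........
After op 4 (insert('w')): buffer="wxgvtywwimc" (len 11), cursors c1@1 c2@8 c3@8, authorship 1.....23...
After op 5 (insert('v')): buffer="wvxgvtywwvvimc" (len 14), cursors c1@2 c2@11 c3@11, authorship 11.....2323...
After op 6 (delete): buffer="wxgvtywwimc" (len 11), cursors c1@1 c2@8 c3@8, authorship 1.....23...
After op 7 (insert('d')): buffer="wdxgvtywwddimc" (len 14), cursors c1@2 c2@11 c3@11, authorship 11.....2323...
Authorship (.=original, N=cursor N): 1 1 . . . . . 2 3 2 3 . . .
Index 9: author = 2

Answer: cursor 2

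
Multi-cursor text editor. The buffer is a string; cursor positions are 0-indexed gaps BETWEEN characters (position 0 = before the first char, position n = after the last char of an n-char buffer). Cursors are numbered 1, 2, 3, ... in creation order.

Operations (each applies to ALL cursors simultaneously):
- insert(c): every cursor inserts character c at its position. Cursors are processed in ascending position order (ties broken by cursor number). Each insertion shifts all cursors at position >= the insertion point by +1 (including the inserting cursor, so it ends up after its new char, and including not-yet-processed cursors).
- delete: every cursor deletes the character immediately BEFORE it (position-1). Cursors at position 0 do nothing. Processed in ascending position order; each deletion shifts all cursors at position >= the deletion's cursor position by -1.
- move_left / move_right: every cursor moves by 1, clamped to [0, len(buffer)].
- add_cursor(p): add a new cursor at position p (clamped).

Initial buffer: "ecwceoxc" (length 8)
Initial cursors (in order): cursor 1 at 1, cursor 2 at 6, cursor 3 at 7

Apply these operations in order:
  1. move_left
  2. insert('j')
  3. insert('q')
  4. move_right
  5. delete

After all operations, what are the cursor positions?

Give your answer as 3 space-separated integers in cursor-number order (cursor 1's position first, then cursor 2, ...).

Answer: 2 8 10

Derivation:
After op 1 (move_left): buffer="ecwceoxc" (len 8), cursors c1@0 c2@5 c3@6, authorship ........
After op 2 (insert('j')): buffer="jecwcejojxc" (len 11), cursors c1@1 c2@7 c3@9, authorship 1.....2.3..
After op 3 (insert('q')): buffer="jqecwcejqojqxc" (len 14), cursors c1@2 c2@9 c3@12, authorship 11.....22.33..
After op 4 (move_right): buffer="jqecwcejqojqxc" (len 14), cursors c1@3 c2@10 c3@13, authorship 11.....22.33..
After op 5 (delete): buffer="jqcwcejqjqc" (len 11), cursors c1@2 c2@8 c3@10, authorship 11....2233.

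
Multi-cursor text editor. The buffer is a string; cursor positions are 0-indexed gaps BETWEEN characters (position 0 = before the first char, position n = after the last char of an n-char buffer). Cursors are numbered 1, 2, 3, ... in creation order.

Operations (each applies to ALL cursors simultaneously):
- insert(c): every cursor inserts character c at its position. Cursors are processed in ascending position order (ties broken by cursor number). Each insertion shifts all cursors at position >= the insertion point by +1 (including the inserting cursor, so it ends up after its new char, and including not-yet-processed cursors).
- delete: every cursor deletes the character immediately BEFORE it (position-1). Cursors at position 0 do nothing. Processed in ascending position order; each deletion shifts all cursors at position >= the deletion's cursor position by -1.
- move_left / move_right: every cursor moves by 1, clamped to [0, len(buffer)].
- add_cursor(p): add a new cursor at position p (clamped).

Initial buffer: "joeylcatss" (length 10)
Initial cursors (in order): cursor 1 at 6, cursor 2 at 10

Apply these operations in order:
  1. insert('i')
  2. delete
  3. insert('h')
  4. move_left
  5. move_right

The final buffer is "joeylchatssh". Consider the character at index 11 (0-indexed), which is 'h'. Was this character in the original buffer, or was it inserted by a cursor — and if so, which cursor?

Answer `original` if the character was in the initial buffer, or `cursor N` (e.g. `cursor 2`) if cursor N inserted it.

After op 1 (insert('i')): buffer="joeylciatssi" (len 12), cursors c1@7 c2@12, authorship ......1....2
After op 2 (delete): buffer="joeylcatss" (len 10), cursors c1@6 c2@10, authorship ..........
After op 3 (insert('h')): buffer="joeylchatssh" (len 12), cursors c1@7 c2@12, authorship ......1....2
After op 4 (move_left): buffer="joeylchatssh" (len 12), cursors c1@6 c2@11, authorship ......1....2
After op 5 (move_right): buffer="joeylchatssh" (len 12), cursors c1@7 c2@12, authorship ......1....2
Authorship (.=original, N=cursor N): . . . . . . 1 . . . . 2
Index 11: author = 2

Answer: cursor 2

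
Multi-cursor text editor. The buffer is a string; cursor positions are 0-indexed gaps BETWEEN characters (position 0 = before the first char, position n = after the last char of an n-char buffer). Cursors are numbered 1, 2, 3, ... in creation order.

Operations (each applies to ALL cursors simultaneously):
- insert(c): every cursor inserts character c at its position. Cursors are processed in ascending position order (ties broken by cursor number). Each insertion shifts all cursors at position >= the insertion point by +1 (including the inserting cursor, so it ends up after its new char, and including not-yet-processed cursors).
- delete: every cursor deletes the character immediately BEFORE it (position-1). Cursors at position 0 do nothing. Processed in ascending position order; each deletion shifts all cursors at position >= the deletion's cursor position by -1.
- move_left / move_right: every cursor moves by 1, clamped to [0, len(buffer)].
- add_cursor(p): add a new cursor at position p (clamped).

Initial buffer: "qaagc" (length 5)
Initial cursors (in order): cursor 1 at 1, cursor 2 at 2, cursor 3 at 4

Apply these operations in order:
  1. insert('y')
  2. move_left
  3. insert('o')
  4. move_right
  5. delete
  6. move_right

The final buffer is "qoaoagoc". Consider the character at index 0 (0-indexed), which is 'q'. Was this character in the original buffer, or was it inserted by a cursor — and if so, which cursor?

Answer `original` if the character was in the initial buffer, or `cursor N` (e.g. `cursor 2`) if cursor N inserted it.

After op 1 (insert('y')): buffer="qyayagyc" (len 8), cursors c1@2 c2@4 c3@7, authorship .1.2..3.
After op 2 (move_left): buffer="qyayagyc" (len 8), cursors c1@1 c2@3 c3@6, authorship .1.2..3.
After op 3 (insert('o')): buffer="qoyaoyagoyc" (len 11), cursors c1@2 c2@5 c3@9, authorship .11.22..33.
After op 4 (move_right): buffer="qoyaoyagoyc" (len 11), cursors c1@3 c2@6 c3@10, authorship .11.22..33.
After op 5 (delete): buffer="qoaoagoc" (len 8), cursors c1@2 c2@4 c3@7, authorship .1.2..3.
After op 6 (move_right): buffer="qoaoagoc" (len 8), cursors c1@3 c2@5 c3@8, authorship .1.2..3.
Authorship (.=original, N=cursor N): . 1 . 2 . . 3 .
Index 0: author = original

Answer: original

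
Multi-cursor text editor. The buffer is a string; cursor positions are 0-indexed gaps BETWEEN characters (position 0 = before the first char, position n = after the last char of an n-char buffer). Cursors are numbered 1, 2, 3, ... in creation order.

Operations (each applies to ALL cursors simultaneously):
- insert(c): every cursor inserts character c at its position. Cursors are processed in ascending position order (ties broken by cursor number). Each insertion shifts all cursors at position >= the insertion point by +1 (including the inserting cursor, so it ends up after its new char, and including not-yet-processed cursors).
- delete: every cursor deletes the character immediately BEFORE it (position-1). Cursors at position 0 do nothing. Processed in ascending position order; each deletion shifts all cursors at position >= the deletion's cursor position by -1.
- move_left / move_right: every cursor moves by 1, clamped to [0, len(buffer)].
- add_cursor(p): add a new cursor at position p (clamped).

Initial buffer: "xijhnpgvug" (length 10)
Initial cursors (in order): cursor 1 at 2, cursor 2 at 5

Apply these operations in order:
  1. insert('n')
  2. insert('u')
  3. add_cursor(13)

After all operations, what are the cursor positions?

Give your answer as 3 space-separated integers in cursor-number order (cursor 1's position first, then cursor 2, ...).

Answer: 4 9 13

Derivation:
After op 1 (insert('n')): buffer="xinjhnnpgvug" (len 12), cursors c1@3 c2@7, authorship ..1...2.....
After op 2 (insert('u')): buffer="xinujhnnupgvug" (len 14), cursors c1@4 c2@9, authorship ..11...22.....
After op 3 (add_cursor(13)): buffer="xinujhnnupgvug" (len 14), cursors c1@4 c2@9 c3@13, authorship ..11...22.....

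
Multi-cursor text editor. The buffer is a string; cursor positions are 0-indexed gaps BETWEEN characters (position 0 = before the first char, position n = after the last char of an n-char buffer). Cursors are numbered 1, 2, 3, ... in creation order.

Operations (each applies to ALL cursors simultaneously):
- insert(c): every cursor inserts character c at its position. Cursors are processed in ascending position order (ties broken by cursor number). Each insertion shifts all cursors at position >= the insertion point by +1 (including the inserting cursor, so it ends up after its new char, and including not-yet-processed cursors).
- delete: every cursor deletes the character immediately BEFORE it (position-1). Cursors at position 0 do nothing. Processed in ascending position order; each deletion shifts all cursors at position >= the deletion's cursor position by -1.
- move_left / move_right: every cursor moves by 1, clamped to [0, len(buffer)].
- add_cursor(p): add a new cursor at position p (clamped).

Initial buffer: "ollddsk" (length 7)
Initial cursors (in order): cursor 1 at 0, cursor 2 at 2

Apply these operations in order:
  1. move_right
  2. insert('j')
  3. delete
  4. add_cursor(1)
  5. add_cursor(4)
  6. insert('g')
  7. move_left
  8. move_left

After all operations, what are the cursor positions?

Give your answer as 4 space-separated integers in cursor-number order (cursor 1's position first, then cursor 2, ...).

Answer: 1 4 1 6

Derivation:
After op 1 (move_right): buffer="ollddsk" (len 7), cursors c1@1 c2@3, authorship .......
After op 2 (insert('j')): buffer="ojlljddsk" (len 9), cursors c1@2 c2@5, authorship .1..2....
After op 3 (delete): buffer="ollddsk" (len 7), cursors c1@1 c2@3, authorship .......
After op 4 (add_cursor(1)): buffer="ollddsk" (len 7), cursors c1@1 c3@1 c2@3, authorship .......
After op 5 (add_cursor(4)): buffer="ollddsk" (len 7), cursors c1@1 c3@1 c2@3 c4@4, authorship .......
After op 6 (insert('g')): buffer="oggllgdgdsk" (len 11), cursors c1@3 c3@3 c2@6 c4@8, authorship .13..2.4...
After op 7 (move_left): buffer="oggllgdgdsk" (len 11), cursors c1@2 c3@2 c2@5 c4@7, authorship .13..2.4...
After op 8 (move_left): buffer="oggllgdgdsk" (len 11), cursors c1@1 c3@1 c2@4 c4@6, authorship .13..2.4...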